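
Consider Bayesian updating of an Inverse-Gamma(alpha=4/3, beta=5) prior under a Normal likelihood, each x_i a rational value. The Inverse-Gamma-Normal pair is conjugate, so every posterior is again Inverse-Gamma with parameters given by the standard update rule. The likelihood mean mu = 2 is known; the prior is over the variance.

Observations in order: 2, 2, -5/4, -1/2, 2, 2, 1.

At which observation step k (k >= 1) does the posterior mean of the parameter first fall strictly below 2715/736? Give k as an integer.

k = 7

obs 1: x=2 → posterior Inverse-Gamma(11/6, 5)
obs 2: x=2 → posterior Inverse-Gamma(7/3, 5)
obs 3: x=-5/4 → posterior Inverse-Gamma(17/6, 329/32)
obs 4: x=-1/2 → posterior Inverse-Gamma(10/3, 429/32)
obs 5: x=2 → posterior Inverse-Gamma(23/6, 429/32)
obs 6: x=2 → posterior Inverse-Gamma(13/3, 429/32)
obs 7: x=1 → posterior Inverse-Gamma(29/6, 445/32)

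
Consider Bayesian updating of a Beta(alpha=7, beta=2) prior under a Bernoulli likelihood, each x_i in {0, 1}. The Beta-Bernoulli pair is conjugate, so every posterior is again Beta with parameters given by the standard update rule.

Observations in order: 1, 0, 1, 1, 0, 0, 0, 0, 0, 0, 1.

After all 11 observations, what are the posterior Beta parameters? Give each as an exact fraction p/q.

obs 1: x=1 → posterior Beta(8, 2)
obs 2: x=0 → posterior Beta(8, 3)
obs 3: x=1 → posterior Beta(9, 3)
obs 4: x=1 → posterior Beta(10, 3)
obs 5: x=0 → posterior Beta(10, 4)
obs 6: x=0 → posterior Beta(10, 5)
obs 7: x=0 → posterior Beta(10, 6)
obs 8: x=0 → posterior Beta(10, 7)
obs 9: x=0 → posterior Beta(10, 8)
obs 10: x=0 → posterior Beta(10, 9)
obs 11: x=1 → posterior Beta(11, 9)

alpha=11, beta=9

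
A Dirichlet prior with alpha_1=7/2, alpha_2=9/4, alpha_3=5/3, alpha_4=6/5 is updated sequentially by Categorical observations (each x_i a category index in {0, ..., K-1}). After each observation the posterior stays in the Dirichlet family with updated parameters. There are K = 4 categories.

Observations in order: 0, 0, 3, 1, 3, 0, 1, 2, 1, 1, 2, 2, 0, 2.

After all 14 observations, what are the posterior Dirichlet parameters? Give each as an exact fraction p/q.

alpha_1=15/2, alpha_2=25/4, alpha_3=17/3, alpha_4=16/5

obs 1: x=0 → posterior Dirichlet(9/2, 9/4, 5/3, 6/5)
obs 2: x=0 → posterior Dirichlet(11/2, 9/4, 5/3, 6/5)
obs 3: x=3 → posterior Dirichlet(11/2, 9/4, 5/3, 11/5)
obs 4: x=1 → posterior Dirichlet(11/2, 13/4, 5/3, 11/5)
obs 5: x=3 → posterior Dirichlet(11/2, 13/4, 5/3, 16/5)
obs 6: x=0 → posterior Dirichlet(13/2, 13/4, 5/3, 16/5)
obs 7: x=1 → posterior Dirichlet(13/2, 17/4, 5/3, 16/5)
obs 8: x=2 → posterior Dirichlet(13/2, 17/4, 8/3, 16/5)
obs 9: x=1 → posterior Dirichlet(13/2, 21/4, 8/3, 16/5)
obs 10: x=1 → posterior Dirichlet(13/2, 25/4, 8/3, 16/5)
obs 11: x=2 → posterior Dirichlet(13/2, 25/4, 11/3, 16/5)
obs 12: x=2 → posterior Dirichlet(13/2, 25/4, 14/3, 16/5)
obs 13: x=0 → posterior Dirichlet(15/2, 25/4, 14/3, 16/5)
obs 14: x=2 → posterior Dirichlet(15/2, 25/4, 17/3, 16/5)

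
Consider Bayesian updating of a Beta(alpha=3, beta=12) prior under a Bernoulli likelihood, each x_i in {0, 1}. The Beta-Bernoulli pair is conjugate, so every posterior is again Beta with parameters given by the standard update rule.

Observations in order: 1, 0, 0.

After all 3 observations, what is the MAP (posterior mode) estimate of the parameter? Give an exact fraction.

obs 1: x=1 → posterior Beta(4, 12)
obs 2: x=0 → posterior Beta(4, 13)
obs 3: x=0 → posterior Beta(4, 14)

3/16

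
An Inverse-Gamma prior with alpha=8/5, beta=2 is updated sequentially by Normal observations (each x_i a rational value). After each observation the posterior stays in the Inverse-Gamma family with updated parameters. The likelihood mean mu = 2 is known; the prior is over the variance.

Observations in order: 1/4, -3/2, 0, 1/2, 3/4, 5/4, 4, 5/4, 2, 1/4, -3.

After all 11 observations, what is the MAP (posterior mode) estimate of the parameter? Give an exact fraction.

obs 1: x=1/4 → posterior Inverse-Gamma(21/10, 113/32)
obs 2: x=-3/2 → posterior Inverse-Gamma(13/5, 309/32)
obs 3: x=0 → posterior Inverse-Gamma(31/10, 373/32)
obs 4: x=1/2 → posterior Inverse-Gamma(18/5, 409/32)
obs 5: x=3/4 → posterior Inverse-Gamma(41/10, 217/16)
obs 6: x=5/4 → posterior Inverse-Gamma(23/5, 443/32)
obs 7: x=4 → posterior Inverse-Gamma(51/10, 507/32)
obs 8: x=5/4 → posterior Inverse-Gamma(28/5, 129/8)
obs 9: x=2 → posterior Inverse-Gamma(61/10, 129/8)
obs 10: x=1/4 → posterior Inverse-Gamma(33/5, 565/32)
obs 11: x=-3 → posterior Inverse-Gamma(71/10, 965/32)

4825/1296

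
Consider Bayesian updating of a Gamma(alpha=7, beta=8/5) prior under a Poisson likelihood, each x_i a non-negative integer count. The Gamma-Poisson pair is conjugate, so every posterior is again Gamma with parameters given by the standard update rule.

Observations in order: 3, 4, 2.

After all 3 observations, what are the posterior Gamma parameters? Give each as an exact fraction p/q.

obs 1: x=3 → posterior Gamma(10, 13/5)
obs 2: x=4 → posterior Gamma(14, 18/5)
obs 3: x=2 → posterior Gamma(16, 23/5)

alpha=16, beta=23/5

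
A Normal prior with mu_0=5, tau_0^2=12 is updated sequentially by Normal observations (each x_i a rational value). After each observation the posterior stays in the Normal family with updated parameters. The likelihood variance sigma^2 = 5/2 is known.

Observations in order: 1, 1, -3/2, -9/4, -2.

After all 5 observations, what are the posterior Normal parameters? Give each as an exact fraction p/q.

obs 1: x=1 → posterior Normal(49/29, 60/29)
obs 2: x=1 → posterior Normal(73/53, 60/53)
obs 3: x=-3/2 → posterior Normal(37/77, 60/77)
obs 4: x=-9/4 → posterior Normal(-17/101, 60/101)
obs 5: x=-2 → posterior Normal(-13/25, 12/25)

mu_0=-13/25, tau_0^2=12/25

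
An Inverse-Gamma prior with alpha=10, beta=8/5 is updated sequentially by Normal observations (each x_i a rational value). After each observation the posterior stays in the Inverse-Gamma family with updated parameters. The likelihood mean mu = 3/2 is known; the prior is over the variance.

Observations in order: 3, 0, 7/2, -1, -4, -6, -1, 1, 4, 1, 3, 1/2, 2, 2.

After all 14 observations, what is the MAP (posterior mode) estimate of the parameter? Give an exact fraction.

obs 1: x=3 → posterior Inverse-Gamma(21/2, 109/40)
obs 2: x=0 → posterior Inverse-Gamma(11, 77/20)
obs 3: x=7/2 → posterior Inverse-Gamma(23/2, 117/20)
obs 4: x=-1 → posterior Inverse-Gamma(12, 359/40)
obs 5: x=-4 → posterior Inverse-Gamma(25/2, 241/10)
obs 6: x=-6 → posterior Inverse-Gamma(13, 2089/40)
obs 7: x=-1 → posterior Inverse-Gamma(27/2, 1107/20)
obs 8: x=1 → posterior Inverse-Gamma(14, 2219/40)
obs 9: x=4 → posterior Inverse-Gamma(29/2, 293/5)
obs 10: x=1 → posterior Inverse-Gamma(15, 2349/40)
obs 11: x=3 → posterior Inverse-Gamma(31/2, 1197/20)
obs 12: x=1/2 → posterior Inverse-Gamma(16, 1207/20)
obs 13: x=2 → posterior Inverse-Gamma(33/2, 2419/40)
obs 14: x=2 → posterior Inverse-Gamma(17, 303/5)

101/30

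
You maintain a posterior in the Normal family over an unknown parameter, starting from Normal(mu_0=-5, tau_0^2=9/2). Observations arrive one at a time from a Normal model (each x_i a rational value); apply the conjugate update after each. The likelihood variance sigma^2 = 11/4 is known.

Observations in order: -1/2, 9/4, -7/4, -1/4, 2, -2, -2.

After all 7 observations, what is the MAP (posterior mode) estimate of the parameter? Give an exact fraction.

-191/274

obs 1: x=-1/2 → posterior Normal(-64/29, 99/58)
obs 2: x=9/4 → posterior Normal(-1/2, 99/94)
obs 3: x=-7/4 → posterior Normal(-11/13, 99/130)
obs 4: x=-1/4 → posterior Normal(-119/166, 99/166)
obs 5: x=2 → posterior Normal(-47/202, 99/202)
obs 6: x=-2 → posterior Normal(-1/2, 99/238)
obs 7: x=-2 → posterior Normal(-191/274, 99/274)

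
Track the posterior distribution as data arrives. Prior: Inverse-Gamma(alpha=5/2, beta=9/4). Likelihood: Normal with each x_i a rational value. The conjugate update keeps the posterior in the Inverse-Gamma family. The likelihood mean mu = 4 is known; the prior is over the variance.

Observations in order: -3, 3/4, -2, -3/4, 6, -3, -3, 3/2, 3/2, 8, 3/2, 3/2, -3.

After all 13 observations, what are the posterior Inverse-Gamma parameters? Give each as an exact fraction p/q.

alpha=9, beta=2517/16

obs 1: x=-3 → posterior Inverse-Gamma(3, 107/4)
obs 2: x=3/4 → posterior Inverse-Gamma(7/2, 1025/32)
obs 3: x=-2 → posterior Inverse-Gamma(4, 1601/32)
obs 4: x=-3/4 → posterior Inverse-Gamma(9/2, 981/16)
obs 5: x=6 → posterior Inverse-Gamma(5, 1013/16)
obs 6: x=-3 → posterior Inverse-Gamma(11/2, 1405/16)
obs 7: x=-3 → posterior Inverse-Gamma(6, 1797/16)
obs 8: x=3/2 → posterior Inverse-Gamma(13/2, 1847/16)
obs 9: x=3/2 → posterior Inverse-Gamma(7, 1897/16)
obs 10: x=8 → posterior Inverse-Gamma(15/2, 2025/16)
obs 11: x=3/2 → posterior Inverse-Gamma(8, 2075/16)
obs 12: x=3/2 → posterior Inverse-Gamma(17/2, 2125/16)
obs 13: x=-3 → posterior Inverse-Gamma(9, 2517/16)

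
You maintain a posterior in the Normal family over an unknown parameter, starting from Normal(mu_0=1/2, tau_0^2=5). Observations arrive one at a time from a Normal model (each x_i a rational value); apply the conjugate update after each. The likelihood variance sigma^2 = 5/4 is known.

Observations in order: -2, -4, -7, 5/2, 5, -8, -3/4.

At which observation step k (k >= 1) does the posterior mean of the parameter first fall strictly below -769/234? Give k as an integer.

obs 1: x=-2 → posterior Normal(-3/2, 1)
obs 2: x=-4 → posterior Normal(-47/18, 5/9)
obs 3: x=-7 → posterior Normal(-103/26, 5/13)
obs 4: x=5/2 → posterior Normal(-83/34, 5/17)
obs 5: x=5 → posterior Normal(-43/42, 5/21)
obs 6: x=-8 → posterior Normal(-107/50, 1/5)
obs 7: x=-3/4 → posterior Normal(-113/58, 5/29)

k = 3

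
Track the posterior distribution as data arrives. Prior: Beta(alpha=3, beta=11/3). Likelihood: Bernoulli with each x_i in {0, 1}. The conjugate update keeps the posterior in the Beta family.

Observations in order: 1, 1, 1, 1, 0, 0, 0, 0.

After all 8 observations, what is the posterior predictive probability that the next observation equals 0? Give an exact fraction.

23/44

obs 1: x=1 → posterior Beta(4, 11/3)
obs 2: x=1 → posterior Beta(5, 11/3)
obs 3: x=1 → posterior Beta(6, 11/3)
obs 4: x=1 → posterior Beta(7, 11/3)
obs 5: x=0 → posterior Beta(7, 14/3)
obs 6: x=0 → posterior Beta(7, 17/3)
obs 7: x=0 → posterior Beta(7, 20/3)
obs 8: x=0 → posterior Beta(7, 23/3)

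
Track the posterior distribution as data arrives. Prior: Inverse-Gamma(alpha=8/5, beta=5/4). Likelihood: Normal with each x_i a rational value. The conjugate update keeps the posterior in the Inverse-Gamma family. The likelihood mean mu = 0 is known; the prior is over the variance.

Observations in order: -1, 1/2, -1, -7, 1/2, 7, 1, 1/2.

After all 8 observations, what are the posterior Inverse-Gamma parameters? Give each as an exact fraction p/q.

alpha=28/5, beta=417/8

obs 1: x=-1 → posterior Inverse-Gamma(21/10, 7/4)
obs 2: x=1/2 → posterior Inverse-Gamma(13/5, 15/8)
obs 3: x=-1 → posterior Inverse-Gamma(31/10, 19/8)
obs 4: x=-7 → posterior Inverse-Gamma(18/5, 215/8)
obs 5: x=1/2 → posterior Inverse-Gamma(41/10, 27)
obs 6: x=7 → posterior Inverse-Gamma(23/5, 103/2)
obs 7: x=1 → posterior Inverse-Gamma(51/10, 52)
obs 8: x=1/2 → posterior Inverse-Gamma(28/5, 417/8)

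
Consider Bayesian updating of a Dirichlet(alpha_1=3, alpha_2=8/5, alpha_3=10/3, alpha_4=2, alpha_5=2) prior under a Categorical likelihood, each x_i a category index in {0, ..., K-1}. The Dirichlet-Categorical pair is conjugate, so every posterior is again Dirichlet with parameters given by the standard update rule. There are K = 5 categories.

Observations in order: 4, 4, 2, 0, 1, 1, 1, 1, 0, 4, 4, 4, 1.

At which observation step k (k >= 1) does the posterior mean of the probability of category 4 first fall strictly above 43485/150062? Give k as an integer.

obs 1: x=4 → posterior Dirichlet(3, 8/5, 10/3, 2, 3)
obs 2: x=4 → posterior Dirichlet(3, 8/5, 10/3, 2, 4)
obs 3: x=2 → posterior Dirichlet(3, 8/5, 13/3, 2, 4)
obs 4: x=0 → posterior Dirichlet(4, 8/5, 13/3, 2, 4)
obs 5: x=1 → posterior Dirichlet(4, 13/5, 13/3, 2, 4)
obs 6: x=1 → posterior Dirichlet(4, 18/5, 13/3, 2, 4)
obs 7: x=1 → posterior Dirichlet(4, 23/5, 13/3, 2, 4)
obs 8: x=1 → posterior Dirichlet(4, 28/5, 13/3, 2, 4)
obs 9: x=0 → posterior Dirichlet(5, 28/5, 13/3, 2, 4)
obs 10: x=4 → posterior Dirichlet(5, 28/5, 13/3, 2, 5)
obs 11: x=4 → posterior Dirichlet(5, 28/5, 13/3, 2, 6)
obs 12: x=4 → posterior Dirichlet(5, 28/5, 13/3, 2, 7)
obs 13: x=1 → posterior Dirichlet(5, 33/5, 13/3, 2, 7)

k = 12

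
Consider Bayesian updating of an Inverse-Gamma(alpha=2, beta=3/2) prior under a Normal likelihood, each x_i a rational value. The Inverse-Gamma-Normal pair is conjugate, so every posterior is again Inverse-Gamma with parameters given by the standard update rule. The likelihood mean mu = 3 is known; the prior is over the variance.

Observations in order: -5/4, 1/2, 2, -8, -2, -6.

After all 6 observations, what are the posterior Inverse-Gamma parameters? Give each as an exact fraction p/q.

alpha=5, beta=4085/32

obs 1: x=-5/4 → posterior Inverse-Gamma(5/2, 337/32)
obs 2: x=1/2 → posterior Inverse-Gamma(3, 437/32)
obs 3: x=2 → posterior Inverse-Gamma(7/2, 453/32)
obs 4: x=-8 → posterior Inverse-Gamma(4, 2389/32)
obs 5: x=-2 → posterior Inverse-Gamma(9/2, 2789/32)
obs 6: x=-6 → posterior Inverse-Gamma(5, 4085/32)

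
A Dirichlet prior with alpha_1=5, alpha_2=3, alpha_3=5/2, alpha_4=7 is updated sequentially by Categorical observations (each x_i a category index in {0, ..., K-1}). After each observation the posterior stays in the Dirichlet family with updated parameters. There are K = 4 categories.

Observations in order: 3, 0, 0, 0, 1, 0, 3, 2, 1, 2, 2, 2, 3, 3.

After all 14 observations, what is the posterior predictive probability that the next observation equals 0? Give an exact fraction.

obs 1: x=3 → posterior Dirichlet(5, 3, 5/2, 8)
obs 2: x=0 → posterior Dirichlet(6, 3, 5/2, 8)
obs 3: x=0 → posterior Dirichlet(7, 3, 5/2, 8)
obs 4: x=0 → posterior Dirichlet(8, 3, 5/2, 8)
obs 5: x=1 → posterior Dirichlet(8, 4, 5/2, 8)
obs 6: x=0 → posterior Dirichlet(9, 4, 5/2, 8)
obs 7: x=3 → posterior Dirichlet(9, 4, 5/2, 9)
obs 8: x=2 → posterior Dirichlet(9, 4, 7/2, 9)
obs 9: x=1 → posterior Dirichlet(9, 5, 7/2, 9)
obs 10: x=2 → posterior Dirichlet(9, 5, 9/2, 9)
obs 11: x=2 → posterior Dirichlet(9, 5, 11/2, 9)
obs 12: x=2 → posterior Dirichlet(9, 5, 13/2, 9)
obs 13: x=3 → posterior Dirichlet(9, 5, 13/2, 10)
obs 14: x=3 → posterior Dirichlet(9, 5, 13/2, 11)

2/7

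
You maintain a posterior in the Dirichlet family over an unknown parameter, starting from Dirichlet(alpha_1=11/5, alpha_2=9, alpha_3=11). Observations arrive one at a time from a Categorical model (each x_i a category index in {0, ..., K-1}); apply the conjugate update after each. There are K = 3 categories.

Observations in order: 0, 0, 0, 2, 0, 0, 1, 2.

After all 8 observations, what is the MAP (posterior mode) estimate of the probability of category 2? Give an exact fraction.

15/34

obs 1: x=0 → posterior Dirichlet(16/5, 9, 11)
obs 2: x=0 → posterior Dirichlet(21/5, 9, 11)
obs 3: x=0 → posterior Dirichlet(26/5, 9, 11)
obs 4: x=2 → posterior Dirichlet(26/5, 9, 12)
obs 5: x=0 → posterior Dirichlet(31/5, 9, 12)
obs 6: x=0 → posterior Dirichlet(36/5, 9, 12)
obs 7: x=1 → posterior Dirichlet(36/5, 10, 12)
obs 8: x=2 → posterior Dirichlet(36/5, 10, 13)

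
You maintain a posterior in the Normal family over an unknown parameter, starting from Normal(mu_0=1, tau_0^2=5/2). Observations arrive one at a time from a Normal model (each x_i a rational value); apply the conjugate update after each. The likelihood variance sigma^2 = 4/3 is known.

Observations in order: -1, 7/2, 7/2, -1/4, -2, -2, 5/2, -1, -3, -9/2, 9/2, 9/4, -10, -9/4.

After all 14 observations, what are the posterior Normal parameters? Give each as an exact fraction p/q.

obs 1: x=-1 → posterior Normal(-7/23, 20/23)
obs 2: x=7/2 → posterior Normal(91/76, 10/19)
obs 3: x=7/2 → posterior Normal(98/53, 20/53)
obs 4: x=-1/4 → posterior Normal(377/272, 5/17)
obs 5: x=-2 → posterior Normal(257/332, 20/83)
obs 6: x=-2 → posterior Normal(137/392, 10/49)
obs 7: x=5/2 → posterior Normal(287/452, 20/113)
obs 8: x=-1 → posterior Normal(227/512, 5/32)
obs 9: x=-3 → posterior Normal(47/572, 20/143)
obs 10: x=-9/2 → posterior Normal(-223/632, 10/79)
obs 11: x=9/2 → posterior Normal(47/692, 20/173)
obs 12: x=9/4 → posterior Normal(91/376, 5/47)
obs 13: x=-10 → posterior Normal(-209/406, 20/203)
obs 14: x=-9/4 → posterior Normal(-553/872, 10/109)

mu_0=-553/872, tau_0^2=10/109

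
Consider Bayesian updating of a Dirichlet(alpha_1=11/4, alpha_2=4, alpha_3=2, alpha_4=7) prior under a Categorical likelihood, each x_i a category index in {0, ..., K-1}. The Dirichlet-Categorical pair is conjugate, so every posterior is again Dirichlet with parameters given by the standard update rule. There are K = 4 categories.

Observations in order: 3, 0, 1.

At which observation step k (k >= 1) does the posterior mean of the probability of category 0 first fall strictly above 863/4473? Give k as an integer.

obs 1: x=3 → posterior Dirichlet(11/4, 4, 2, 8)
obs 2: x=0 → posterior Dirichlet(15/4, 4, 2, 8)
obs 3: x=1 → posterior Dirichlet(15/4, 5, 2, 8)

k = 2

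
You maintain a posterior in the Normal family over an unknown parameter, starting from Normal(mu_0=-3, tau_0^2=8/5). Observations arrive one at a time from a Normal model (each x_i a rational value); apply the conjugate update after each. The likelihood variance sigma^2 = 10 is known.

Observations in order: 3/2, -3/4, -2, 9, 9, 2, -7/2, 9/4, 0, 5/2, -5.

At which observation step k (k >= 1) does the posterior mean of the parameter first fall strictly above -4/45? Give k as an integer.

k = 6

obs 1: x=3/2 → posterior Normal(-69/29, 40/29)
obs 2: x=-3/4 → posterior Normal(-24/11, 40/33)
obs 3: x=-2 → posterior Normal(-80/37, 40/37)
obs 4: x=9 → posterior Normal(-44/41, 40/41)
obs 5: x=9 → posterior Normal(-8/45, 8/9)
obs 6: x=2 → posterior Normal(0, 40/49)
obs 7: x=-7/2 → posterior Normal(-14/53, 40/53)
obs 8: x=9/4 → posterior Normal(-5/57, 40/57)
obs 9: x=0 → posterior Normal(-5/61, 40/61)
obs 10: x=5/2 → posterior Normal(1/13, 8/13)
obs 11: x=-5 → posterior Normal(-5/23, 40/69)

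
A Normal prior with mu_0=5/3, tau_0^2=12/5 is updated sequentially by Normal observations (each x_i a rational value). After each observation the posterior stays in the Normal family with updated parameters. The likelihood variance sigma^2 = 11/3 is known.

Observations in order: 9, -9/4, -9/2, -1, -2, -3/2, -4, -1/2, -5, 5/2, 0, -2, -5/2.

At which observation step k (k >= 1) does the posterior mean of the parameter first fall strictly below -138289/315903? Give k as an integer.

k = 8

obs 1: x=9 → posterior Normal(1247/273, 132/91)
obs 2: x=-9/4 → posterior Normal(1004/381, 132/127)
obs 3: x=-9/2 → posterior Normal(518/489, 132/163)
obs 4: x=-1 → posterior Normal(410/597, 132/199)
obs 5: x=-2 → posterior Normal(194/705, 132/235)
obs 6: x=-3/2 → posterior Normal(32/813, 132/271)
obs 7: x=-4 → posterior Normal(-400/921, 132/307)
obs 8: x=-1/2 → posterior Normal(-454/1029, 132/343)
obs 9: x=-5 → posterior Normal(-994/1137, 132/379)
obs 10: x=5/2 → posterior Normal(-724/1245, 132/415)
obs 11: x=0 → posterior Normal(-724/1353, 12/41)
obs 12: x=-2 → posterior Normal(-940/1461, 132/487)
obs 13: x=-5/2 → posterior Normal(-1210/1569, 132/523)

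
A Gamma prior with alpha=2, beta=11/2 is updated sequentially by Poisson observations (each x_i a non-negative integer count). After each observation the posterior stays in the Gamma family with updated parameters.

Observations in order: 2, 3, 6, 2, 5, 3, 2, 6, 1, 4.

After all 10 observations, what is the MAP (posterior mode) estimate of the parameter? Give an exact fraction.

70/31

obs 1: x=2 → posterior Gamma(4, 13/2)
obs 2: x=3 → posterior Gamma(7, 15/2)
obs 3: x=6 → posterior Gamma(13, 17/2)
obs 4: x=2 → posterior Gamma(15, 19/2)
obs 5: x=5 → posterior Gamma(20, 21/2)
obs 6: x=3 → posterior Gamma(23, 23/2)
obs 7: x=2 → posterior Gamma(25, 25/2)
obs 8: x=6 → posterior Gamma(31, 27/2)
obs 9: x=1 → posterior Gamma(32, 29/2)
obs 10: x=4 → posterior Gamma(36, 31/2)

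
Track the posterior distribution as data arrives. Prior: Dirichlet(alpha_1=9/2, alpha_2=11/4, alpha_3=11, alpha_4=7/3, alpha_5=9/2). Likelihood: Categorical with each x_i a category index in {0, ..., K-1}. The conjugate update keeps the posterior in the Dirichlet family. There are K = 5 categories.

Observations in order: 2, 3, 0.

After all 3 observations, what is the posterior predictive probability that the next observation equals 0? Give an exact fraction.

obs 1: x=2 → posterior Dirichlet(9/2, 11/4, 12, 7/3, 9/2)
obs 2: x=3 → posterior Dirichlet(9/2, 11/4, 12, 10/3, 9/2)
obs 3: x=0 → posterior Dirichlet(11/2, 11/4, 12, 10/3, 9/2)

66/337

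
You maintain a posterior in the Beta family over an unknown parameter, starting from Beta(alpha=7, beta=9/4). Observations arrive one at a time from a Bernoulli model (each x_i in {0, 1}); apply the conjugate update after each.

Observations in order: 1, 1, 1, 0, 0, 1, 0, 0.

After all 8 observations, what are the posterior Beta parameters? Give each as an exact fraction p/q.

alpha=11, beta=25/4

obs 1: x=1 → posterior Beta(8, 9/4)
obs 2: x=1 → posterior Beta(9, 9/4)
obs 3: x=1 → posterior Beta(10, 9/4)
obs 4: x=0 → posterior Beta(10, 13/4)
obs 5: x=0 → posterior Beta(10, 17/4)
obs 6: x=1 → posterior Beta(11, 17/4)
obs 7: x=0 → posterior Beta(11, 21/4)
obs 8: x=0 → posterior Beta(11, 25/4)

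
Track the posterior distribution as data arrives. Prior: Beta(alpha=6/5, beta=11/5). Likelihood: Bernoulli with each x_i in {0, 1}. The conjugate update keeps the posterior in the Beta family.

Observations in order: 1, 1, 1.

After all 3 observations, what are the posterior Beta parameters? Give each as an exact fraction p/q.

obs 1: x=1 → posterior Beta(11/5, 11/5)
obs 2: x=1 → posterior Beta(16/5, 11/5)
obs 3: x=1 → posterior Beta(21/5, 11/5)

alpha=21/5, beta=11/5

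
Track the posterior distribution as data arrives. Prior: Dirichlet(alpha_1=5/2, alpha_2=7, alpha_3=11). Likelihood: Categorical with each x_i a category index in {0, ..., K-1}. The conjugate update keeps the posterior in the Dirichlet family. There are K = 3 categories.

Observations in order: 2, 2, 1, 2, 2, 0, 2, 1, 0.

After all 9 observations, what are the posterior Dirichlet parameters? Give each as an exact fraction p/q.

alpha_1=9/2, alpha_2=9, alpha_3=16

obs 1: x=2 → posterior Dirichlet(5/2, 7, 12)
obs 2: x=2 → posterior Dirichlet(5/2, 7, 13)
obs 3: x=1 → posterior Dirichlet(5/2, 8, 13)
obs 4: x=2 → posterior Dirichlet(5/2, 8, 14)
obs 5: x=2 → posterior Dirichlet(5/2, 8, 15)
obs 6: x=0 → posterior Dirichlet(7/2, 8, 15)
obs 7: x=2 → posterior Dirichlet(7/2, 8, 16)
obs 8: x=1 → posterior Dirichlet(7/2, 9, 16)
obs 9: x=0 → posterior Dirichlet(9/2, 9, 16)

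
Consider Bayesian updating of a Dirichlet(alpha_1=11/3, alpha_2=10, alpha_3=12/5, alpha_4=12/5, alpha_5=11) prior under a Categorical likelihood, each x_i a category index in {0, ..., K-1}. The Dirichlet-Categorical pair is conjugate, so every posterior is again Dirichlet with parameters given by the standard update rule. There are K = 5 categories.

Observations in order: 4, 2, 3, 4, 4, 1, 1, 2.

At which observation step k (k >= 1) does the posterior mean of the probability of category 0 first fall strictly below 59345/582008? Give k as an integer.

k = 7

obs 1: x=4 → posterior Dirichlet(11/3, 10, 12/5, 12/5, 12)
obs 2: x=2 → posterior Dirichlet(11/3, 10, 17/5, 12/5, 12)
obs 3: x=3 → posterior Dirichlet(11/3, 10, 17/5, 17/5, 12)
obs 4: x=4 → posterior Dirichlet(11/3, 10, 17/5, 17/5, 13)
obs 5: x=4 → posterior Dirichlet(11/3, 10, 17/5, 17/5, 14)
obs 6: x=1 → posterior Dirichlet(11/3, 11, 17/5, 17/5, 14)
obs 7: x=1 → posterior Dirichlet(11/3, 12, 17/5, 17/5, 14)
obs 8: x=2 → posterior Dirichlet(11/3, 12, 22/5, 17/5, 14)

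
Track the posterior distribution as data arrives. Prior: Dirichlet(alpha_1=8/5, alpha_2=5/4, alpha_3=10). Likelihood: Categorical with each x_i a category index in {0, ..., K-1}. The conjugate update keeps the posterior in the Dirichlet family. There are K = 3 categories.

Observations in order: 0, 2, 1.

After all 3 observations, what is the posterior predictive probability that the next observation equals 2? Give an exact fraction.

obs 1: x=0 → posterior Dirichlet(13/5, 5/4, 10)
obs 2: x=2 → posterior Dirichlet(13/5, 5/4, 11)
obs 3: x=1 → posterior Dirichlet(13/5, 9/4, 11)

220/317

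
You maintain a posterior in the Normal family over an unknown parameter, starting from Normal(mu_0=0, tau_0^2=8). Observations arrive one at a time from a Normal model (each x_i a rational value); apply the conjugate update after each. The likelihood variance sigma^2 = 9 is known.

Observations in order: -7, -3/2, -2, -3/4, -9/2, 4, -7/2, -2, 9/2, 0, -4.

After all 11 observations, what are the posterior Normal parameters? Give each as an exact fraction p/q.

mu_0=-134/97, tau_0^2=72/97

obs 1: x=-7 → posterior Normal(-56/17, 72/17)
obs 2: x=-3/2 → posterior Normal(-68/25, 72/25)
obs 3: x=-2 → posterior Normal(-28/11, 24/11)
obs 4: x=-3/4 → posterior Normal(-90/41, 72/41)
obs 5: x=-9/2 → posterior Normal(-18/7, 72/49)
obs 6: x=4 → posterior Normal(-94/57, 24/19)
obs 7: x=-7/2 → posterior Normal(-122/65, 72/65)
obs 8: x=-2 → posterior Normal(-138/73, 72/73)
obs 9: x=9/2 → posterior Normal(-34/27, 8/9)
obs 10: x=0 → posterior Normal(-102/89, 72/89)
obs 11: x=-4 → posterior Normal(-134/97, 72/97)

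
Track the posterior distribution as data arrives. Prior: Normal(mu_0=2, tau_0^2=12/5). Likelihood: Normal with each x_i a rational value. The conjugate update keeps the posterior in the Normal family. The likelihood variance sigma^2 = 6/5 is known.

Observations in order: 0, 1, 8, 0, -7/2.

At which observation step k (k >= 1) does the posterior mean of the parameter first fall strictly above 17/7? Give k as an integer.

obs 1: x=0 → posterior Normal(2/3, 4/5)
obs 2: x=1 → posterior Normal(4/5, 12/25)
obs 3: x=8 → posterior Normal(20/7, 12/35)
obs 4: x=0 → posterior Normal(20/9, 4/15)
obs 5: x=-7/2 → posterior Normal(13/11, 12/55)

k = 3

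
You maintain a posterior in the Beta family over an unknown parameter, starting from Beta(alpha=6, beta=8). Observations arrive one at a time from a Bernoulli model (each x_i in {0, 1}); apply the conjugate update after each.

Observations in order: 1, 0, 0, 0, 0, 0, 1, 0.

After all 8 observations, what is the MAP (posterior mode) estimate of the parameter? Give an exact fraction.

7/20

obs 1: x=1 → posterior Beta(7, 8)
obs 2: x=0 → posterior Beta(7, 9)
obs 3: x=0 → posterior Beta(7, 10)
obs 4: x=0 → posterior Beta(7, 11)
obs 5: x=0 → posterior Beta(7, 12)
obs 6: x=0 → posterior Beta(7, 13)
obs 7: x=1 → posterior Beta(8, 13)
obs 8: x=0 → posterior Beta(8, 14)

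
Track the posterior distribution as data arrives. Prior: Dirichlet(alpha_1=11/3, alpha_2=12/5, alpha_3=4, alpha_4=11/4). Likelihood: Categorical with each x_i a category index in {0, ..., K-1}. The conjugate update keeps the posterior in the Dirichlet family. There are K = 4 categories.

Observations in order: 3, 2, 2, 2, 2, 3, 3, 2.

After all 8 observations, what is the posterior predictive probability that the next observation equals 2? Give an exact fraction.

540/1249

obs 1: x=3 → posterior Dirichlet(11/3, 12/5, 4, 15/4)
obs 2: x=2 → posterior Dirichlet(11/3, 12/5, 5, 15/4)
obs 3: x=2 → posterior Dirichlet(11/3, 12/5, 6, 15/4)
obs 4: x=2 → posterior Dirichlet(11/3, 12/5, 7, 15/4)
obs 5: x=2 → posterior Dirichlet(11/3, 12/5, 8, 15/4)
obs 6: x=3 → posterior Dirichlet(11/3, 12/5, 8, 19/4)
obs 7: x=3 → posterior Dirichlet(11/3, 12/5, 8, 23/4)
obs 8: x=2 → posterior Dirichlet(11/3, 12/5, 9, 23/4)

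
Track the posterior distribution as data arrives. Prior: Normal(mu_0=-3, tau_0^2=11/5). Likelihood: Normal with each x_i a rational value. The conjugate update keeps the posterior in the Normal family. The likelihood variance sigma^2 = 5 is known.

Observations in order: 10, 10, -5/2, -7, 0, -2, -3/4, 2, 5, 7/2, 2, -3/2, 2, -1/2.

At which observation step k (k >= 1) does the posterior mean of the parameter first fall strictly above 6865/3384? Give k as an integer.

obs 1: x=10 → posterior Normal(35/36, 55/36)
obs 2: x=10 → posterior Normal(145/47, 55/47)
obs 3: x=-5/2 → posterior Normal(235/116, 55/58)
obs 4: x=-7 → posterior Normal(27/46, 55/69)
obs 5: x=0 → posterior Normal(81/160, 11/16)
obs 6: x=-2 → posterior Normal(37/182, 55/91)
obs 7: x=-3/4 → posterior Normal(41/408, 55/102)
obs 8: x=2 → posterior Normal(129/452, 55/113)
obs 9: x=5 → posterior Normal(349/496, 55/124)
obs 10: x=7/2 → posterior Normal(503/540, 11/27)
obs 11: x=2 → posterior Normal(591/584, 55/146)
obs 12: x=-3/2 → posterior Normal(525/628, 55/157)
obs 13: x=2 → posterior Normal(613/672, 55/168)
obs 14: x=-1/2 → posterior Normal(591/716, 55/179)

k = 2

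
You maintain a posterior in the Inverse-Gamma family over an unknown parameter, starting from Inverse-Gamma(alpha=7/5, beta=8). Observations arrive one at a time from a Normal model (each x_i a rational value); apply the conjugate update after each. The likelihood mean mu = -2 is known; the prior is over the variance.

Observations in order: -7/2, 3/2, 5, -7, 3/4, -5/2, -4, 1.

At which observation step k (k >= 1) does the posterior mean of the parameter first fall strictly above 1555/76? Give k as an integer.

k = 3

obs 1: x=-7/2 → posterior Inverse-Gamma(19/10, 73/8)
obs 2: x=3/2 → posterior Inverse-Gamma(12/5, 61/4)
obs 3: x=5 → posterior Inverse-Gamma(29/10, 159/4)
obs 4: x=-7 → posterior Inverse-Gamma(17/5, 209/4)
obs 5: x=3/4 → posterior Inverse-Gamma(39/10, 1793/32)
obs 6: x=-5/2 → posterior Inverse-Gamma(22/5, 1797/32)
obs 7: x=-4 → posterior Inverse-Gamma(49/10, 1861/32)
obs 8: x=1 → posterior Inverse-Gamma(27/5, 2005/32)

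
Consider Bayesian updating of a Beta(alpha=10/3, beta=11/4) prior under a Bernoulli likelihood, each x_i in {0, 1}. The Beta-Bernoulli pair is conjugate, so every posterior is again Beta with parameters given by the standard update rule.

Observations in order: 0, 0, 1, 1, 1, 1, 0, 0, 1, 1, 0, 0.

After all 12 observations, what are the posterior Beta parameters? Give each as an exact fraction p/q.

alpha=28/3, beta=35/4

obs 1: x=0 → posterior Beta(10/3, 15/4)
obs 2: x=0 → posterior Beta(10/3, 19/4)
obs 3: x=1 → posterior Beta(13/3, 19/4)
obs 4: x=1 → posterior Beta(16/3, 19/4)
obs 5: x=1 → posterior Beta(19/3, 19/4)
obs 6: x=1 → posterior Beta(22/3, 19/4)
obs 7: x=0 → posterior Beta(22/3, 23/4)
obs 8: x=0 → posterior Beta(22/3, 27/4)
obs 9: x=1 → posterior Beta(25/3, 27/4)
obs 10: x=1 → posterior Beta(28/3, 27/4)
obs 11: x=0 → posterior Beta(28/3, 31/4)
obs 12: x=0 → posterior Beta(28/3, 35/4)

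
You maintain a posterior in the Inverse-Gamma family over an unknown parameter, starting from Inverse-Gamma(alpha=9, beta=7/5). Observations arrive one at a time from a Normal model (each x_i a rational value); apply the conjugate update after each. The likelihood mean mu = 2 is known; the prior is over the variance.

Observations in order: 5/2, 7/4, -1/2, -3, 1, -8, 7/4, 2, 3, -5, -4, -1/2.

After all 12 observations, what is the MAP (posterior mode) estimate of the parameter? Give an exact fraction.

obs 1: x=5/2 → posterior Inverse-Gamma(19/2, 61/40)
obs 2: x=7/4 → posterior Inverse-Gamma(10, 249/160)
obs 3: x=-1/2 → posterior Inverse-Gamma(21/2, 749/160)
obs 4: x=-3 → posterior Inverse-Gamma(11, 2749/160)
obs 5: x=1 → posterior Inverse-Gamma(23/2, 2829/160)
obs 6: x=-8 → posterior Inverse-Gamma(12, 10829/160)
obs 7: x=7/4 → posterior Inverse-Gamma(25/2, 5417/80)
obs 8: x=2 → posterior Inverse-Gamma(13, 5417/80)
obs 9: x=3 → posterior Inverse-Gamma(27/2, 5457/80)
obs 10: x=-5 → posterior Inverse-Gamma(14, 7417/80)
obs 11: x=-4 → posterior Inverse-Gamma(29/2, 8857/80)
obs 12: x=-1/2 → posterior Inverse-Gamma(15, 9107/80)

9107/1280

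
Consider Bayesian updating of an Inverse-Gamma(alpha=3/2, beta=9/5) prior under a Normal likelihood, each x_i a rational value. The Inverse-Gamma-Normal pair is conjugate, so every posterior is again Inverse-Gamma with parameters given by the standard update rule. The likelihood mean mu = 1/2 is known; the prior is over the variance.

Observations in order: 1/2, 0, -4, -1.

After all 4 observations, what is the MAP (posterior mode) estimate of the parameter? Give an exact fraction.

obs 1: x=1/2 → posterior Inverse-Gamma(2, 9/5)
obs 2: x=0 → posterior Inverse-Gamma(5/2, 77/40)
obs 3: x=-4 → posterior Inverse-Gamma(3, 241/20)
obs 4: x=-1 → posterior Inverse-Gamma(7/2, 527/40)

527/180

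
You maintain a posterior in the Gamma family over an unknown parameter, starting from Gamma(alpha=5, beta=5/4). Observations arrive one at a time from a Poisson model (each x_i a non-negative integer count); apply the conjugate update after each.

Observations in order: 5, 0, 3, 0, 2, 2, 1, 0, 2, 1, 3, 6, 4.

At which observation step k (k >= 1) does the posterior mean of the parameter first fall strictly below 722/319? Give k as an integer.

obs 1: x=5 → posterior Gamma(10, 9/4)
obs 2: x=0 → posterior Gamma(10, 13/4)
obs 3: x=3 → posterior Gamma(13, 17/4)
obs 4: x=0 → posterior Gamma(13, 21/4)
obs 5: x=2 → posterior Gamma(15, 25/4)
obs 6: x=2 → posterior Gamma(17, 29/4)
obs 7: x=1 → posterior Gamma(18, 33/4)
obs 8: x=0 → posterior Gamma(18, 37/4)
obs 9: x=2 → posterior Gamma(20, 41/4)
obs 10: x=1 → posterior Gamma(21, 45/4)
obs 11: x=3 → posterior Gamma(24, 49/4)
obs 12: x=6 → posterior Gamma(30, 53/4)
obs 13: x=4 → posterior Gamma(34, 57/4)

k = 7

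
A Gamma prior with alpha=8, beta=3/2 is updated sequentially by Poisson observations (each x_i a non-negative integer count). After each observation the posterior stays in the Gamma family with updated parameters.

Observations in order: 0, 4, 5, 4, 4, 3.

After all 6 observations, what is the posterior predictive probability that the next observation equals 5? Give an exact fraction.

obs 1: x=0 → posterior Gamma(8, 5/2)
obs 2: x=4 → posterior Gamma(12, 7/2)
obs 3: x=5 → posterior Gamma(17, 9/2)
obs 4: x=4 → posterior Gamma(21, 11/2)
obs 5: x=4 → posterior Gamma(25, 13/2)
obs 6: x=3 → posterior Gamma(28, 15/2)

5491777607691557807922363281250000000000/40254497110927943179349807054456171205137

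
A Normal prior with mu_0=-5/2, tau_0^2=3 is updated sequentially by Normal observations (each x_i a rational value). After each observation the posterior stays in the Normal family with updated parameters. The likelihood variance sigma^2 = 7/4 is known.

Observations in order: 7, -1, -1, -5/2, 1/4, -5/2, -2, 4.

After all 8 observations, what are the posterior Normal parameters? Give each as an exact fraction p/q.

mu_0=19/206, tau_0^2=21/103

obs 1: x=7 → posterior Normal(7/2, 21/19)
obs 2: x=-1 → posterior Normal(109/62, 21/31)
obs 3: x=-1 → posterior Normal(85/86, 21/43)
obs 4: x=-5/2 → posterior Normal(5/22, 21/55)
obs 5: x=1/4 → posterior Normal(31/134, 21/67)
obs 6: x=-5/2 → posterior Normal(-29/158, 21/79)
obs 7: x=-2 → posterior Normal(-11/26, 3/13)
obs 8: x=4 → posterior Normal(19/206, 21/103)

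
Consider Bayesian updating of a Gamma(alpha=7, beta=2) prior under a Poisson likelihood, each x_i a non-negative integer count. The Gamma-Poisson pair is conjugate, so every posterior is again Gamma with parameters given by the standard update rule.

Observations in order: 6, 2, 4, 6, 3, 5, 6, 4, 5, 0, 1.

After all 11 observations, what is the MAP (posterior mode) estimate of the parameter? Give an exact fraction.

48/13

obs 1: x=6 → posterior Gamma(13, 3)
obs 2: x=2 → posterior Gamma(15, 4)
obs 3: x=4 → posterior Gamma(19, 5)
obs 4: x=6 → posterior Gamma(25, 6)
obs 5: x=3 → posterior Gamma(28, 7)
obs 6: x=5 → posterior Gamma(33, 8)
obs 7: x=6 → posterior Gamma(39, 9)
obs 8: x=4 → posterior Gamma(43, 10)
obs 9: x=5 → posterior Gamma(48, 11)
obs 10: x=0 → posterior Gamma(48, 12)
obs 11: x=1 → posterior Gamma(49, 13)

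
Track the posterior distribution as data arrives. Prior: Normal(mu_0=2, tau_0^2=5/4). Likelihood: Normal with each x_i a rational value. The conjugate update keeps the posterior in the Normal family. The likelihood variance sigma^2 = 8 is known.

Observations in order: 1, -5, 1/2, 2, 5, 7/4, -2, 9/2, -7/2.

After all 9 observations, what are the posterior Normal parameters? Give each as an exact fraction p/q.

mu_0=31/28, tau_0^2=40/77

obs 1: x=1 → posterior Normal(69/37, 40/37)
obs 2: x=-5 → posterior Normal(22/21, 20/21)
obs 3: x=1/2 → posterior Normal(93/94, 40/47)
obs 4: x=2 → posterior Normal(113/104, 10/13)
obs 5: x=5 → posterior Normal(163/114, 40/57)
obs 6: x=7/4 → posterior Normal(361/248, 20/31)
obs 7: x=-2 → posterior Normal(321/268, 40/67)
obs 8: x=9/2 → posterior Normal(137/96, 5/9)
obs 9: x=-7/2 → posterior Normal(31/28, 40/77)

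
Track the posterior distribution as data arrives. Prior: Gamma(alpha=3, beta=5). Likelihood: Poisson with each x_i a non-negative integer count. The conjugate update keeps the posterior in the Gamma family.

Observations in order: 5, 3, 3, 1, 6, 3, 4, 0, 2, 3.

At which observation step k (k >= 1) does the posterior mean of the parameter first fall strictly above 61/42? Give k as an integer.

obs 1: x=5 → posterior Gamma(8, 6)
obs 2: x=3 → posterior Gamma(11, 7)
obs 3: x=3 → posterior Gamma(14, 8)
obs 4: x=1 → posterior Gamma(15, 9)
obs 5: x=6 → posterior Gamma(21, 10)
obs 6: x=3 → posterior Gamma(24, 11)
obs 7: x=4 → posterior Gamma(28, 12)
obs 8: x=0 → posterior Gamma(28, 13)
obs 9: x=2 → posterior Gamma(30, 14)
obs 10: x=3 → posterior Gamma(33, 15)

k = 2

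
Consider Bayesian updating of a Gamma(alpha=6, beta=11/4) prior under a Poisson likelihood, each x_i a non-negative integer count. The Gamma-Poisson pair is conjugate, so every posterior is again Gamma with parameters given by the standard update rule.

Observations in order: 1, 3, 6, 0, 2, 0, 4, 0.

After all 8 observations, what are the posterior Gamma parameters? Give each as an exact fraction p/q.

alpha=22, beta=43/4

obs 1: x=1 → posterior Gamma(7, 15/4)
obs 2: x=3 → posterior Gamma(10, 19/4)
obs 3: x=6 → posterior Gamma(16, 23/4)
obs 4: x=0 → posterior Gamma(16, 27/4)
obs 5: x=2 → posterior Gamma(18, 31/4)
obs 6: x=0 → posterior Gamma(18, 35/4)
obs 7: x=4 → posterior Gamma(22, 39/4)
obs 8: x=0 → posterior Gamma(22, 43/4)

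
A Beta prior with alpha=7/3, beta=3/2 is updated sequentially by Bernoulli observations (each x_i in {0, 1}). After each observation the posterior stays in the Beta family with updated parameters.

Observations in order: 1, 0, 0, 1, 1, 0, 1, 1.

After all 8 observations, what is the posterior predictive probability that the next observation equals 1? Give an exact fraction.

44/71

obs 1: x=1 → posterior Beta(10/3, 3/2)
obs 2: x=0 → posterior Beta(10/3, 5/2)
obs 3: x=0 → posterior Beta(10/3, 7/2)
obs 4: x=1 → posterior Beta(13/3, 7/2)
obs 5: x=1 → posterior Beta(16/3, 7/2)
obs 6: x=0 → posterior Beta(16/3, 9/2)
obs 7: x=1 → posterior Beta(19/3, 9/2)
obs 8: x=1 → posterior Beta(22/3, 9/2)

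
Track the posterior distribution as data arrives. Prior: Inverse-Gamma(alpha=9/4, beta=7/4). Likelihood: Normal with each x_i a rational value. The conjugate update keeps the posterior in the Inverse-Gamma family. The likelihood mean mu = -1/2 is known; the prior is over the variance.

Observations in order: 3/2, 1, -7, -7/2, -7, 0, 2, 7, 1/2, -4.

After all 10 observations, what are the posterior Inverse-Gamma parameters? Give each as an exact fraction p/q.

obs 1: x=3/2 → posterior Inverse-Gamma(11/4, 15/4)
obs 2: x=1 → posterior Inverse-Gamma(13/4, 39/8)
obs 3: x=-7 → posterior Inverse-Gamma(15/4, 26)
obs 4: x=-7/2 → posterior Inverse-Gamma(17/4, 61/2)
obs 5: x=-7 → posterior Inverse-Gamma(19/4, 413/8)
obs 6: x=0 → posterior Inverse-Gamma(21/4, 207/4)
obs 7: x=2 → posterior Inverse-Gamma(23/4, 439/8)
obs 8: x=7 → posterior Inverse-Gamma(25/4, 83)
obs 9: x=1/2 → posterior Inverse-Gamma(27/4, 167/2)
obs 10: x=-4 → posterior Inverse-Gamma(29/4, 717/8)

alpha=29/4, beta=717/8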